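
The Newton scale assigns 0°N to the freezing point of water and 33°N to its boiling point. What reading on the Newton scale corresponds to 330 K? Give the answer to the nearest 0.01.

First in Celsius: 330 - 273.15 = 56.8500°C.
Linearly onto the Newton scale: 0 + (56.8500 / 100) × (33 - 0) = 18.76°N.

18.76°N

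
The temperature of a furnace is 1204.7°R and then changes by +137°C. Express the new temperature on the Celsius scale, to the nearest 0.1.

Initial temperature in Celsius: (1204.7 - 491.67) × 5/9 = 396.1278°C.
Final Celsius temperature: 396.1278 + 137.0000 = 533.1278°C.

533.1°C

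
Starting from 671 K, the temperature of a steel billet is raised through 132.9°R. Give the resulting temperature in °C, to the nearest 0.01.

Initial temperature in Celsius: 671 - 273.15 = 397.8500°C.
The 132.9°R change is an interval, so only the factor 5/9 applies: +132.9 × 5/9 = +73.8333°C.
Final Celsius temperature: 397.8500 + 73.8333 = 471.6833°C.

471.68°C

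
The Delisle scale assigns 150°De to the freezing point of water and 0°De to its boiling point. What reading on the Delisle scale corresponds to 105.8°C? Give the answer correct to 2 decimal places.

Linearly onto the Delisle scale: 150 + (105.8000 / 100) × (0 - 150) = -8.70°De.

-8.70°De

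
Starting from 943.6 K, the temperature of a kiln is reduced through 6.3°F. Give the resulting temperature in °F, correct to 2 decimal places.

Initial temperature in Celsius: 943.6 - 273.15 = 670.4500°C.
The 6.3°F change is an interval, so only the factor 5/9 applies: -6.3 × 5/9 = -3.5000°C.
Final Celsius temperature: 670.4500 - 3.5000 = 666.9500°C.
In Fahrenheit: 666.9500 × 1.8 + 32 = 1232.51°F.

1232.51°F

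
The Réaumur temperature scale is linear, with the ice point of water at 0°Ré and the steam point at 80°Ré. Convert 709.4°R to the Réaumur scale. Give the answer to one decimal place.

96.8°Ré

First in Celsius: (709.4 - 491.67) × 5/9 = 120.9611°C.
Linearly onto the Réaumur scale: 0 + (120.9611 / 100) × (80 - 0) = 96.8°Ré.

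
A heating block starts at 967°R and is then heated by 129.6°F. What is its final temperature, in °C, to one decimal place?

Initial temperature in Celsius: (967 - 491.67) × 5/9 = 264.0722°C.
The 129.6°F change is an interval, so only the factor 5/9 applies: +129.6 × 5/9 = +72.0000°C.
Final Celsius temperature: 264.0722 + 72.0000 = 336.0722°C.

336.1°C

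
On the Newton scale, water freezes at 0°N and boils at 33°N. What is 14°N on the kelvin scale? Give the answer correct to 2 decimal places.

315.57 K

Linear interpolation between the fixed points: C = (14 - 0) × 100 / (33 - 0) = 42.4242°C.
Then 42.4242 + 273.15 = 315.57 K.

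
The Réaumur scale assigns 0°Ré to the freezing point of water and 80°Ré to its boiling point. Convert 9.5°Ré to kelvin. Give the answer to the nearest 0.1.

285.0 K

Linear interpolation between the fixed points: C = (9.5 - 0) × 100 / (80 - 0) = 11.8750°C.
Then 11.8750 + 273.15 = 285.0 K.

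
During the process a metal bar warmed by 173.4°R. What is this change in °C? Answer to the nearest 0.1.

Only the scale ratio 5/9 matters for a change in temperature.
173.4 × 5/9 = 96.3.

96.3°C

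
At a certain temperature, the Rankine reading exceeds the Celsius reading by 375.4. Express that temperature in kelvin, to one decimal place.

127.8 K

Let x be the Celsius reading; then the Rankine reading is 1.8·x + 491.67.
(1.8·x + 491.67) - x = 375.4  ⇒  (0.8)·x = -116.27  ⇒  x = -145.3375°C.
In kelvin: -145.3375 + 273.15 = 127.8 K.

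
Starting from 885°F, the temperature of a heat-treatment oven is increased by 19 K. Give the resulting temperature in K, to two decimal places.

Initial temperature in Celsius: (885 - 32) × 5/9 = 473.8889°C.
The 19 K change is an interval; Kelvin and Celsius degrees are the same size, so ΔC = +19°C.
Final Celsius temperature: 473.8889 + 19.0000 = 492.8889°C.
In kelvin: 492.8889 + 273.15 = 766.04 K.

766.04 K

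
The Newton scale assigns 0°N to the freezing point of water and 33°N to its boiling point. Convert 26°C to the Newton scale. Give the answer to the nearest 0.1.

Linearly onto the Newton scale: 0 + (26.0000 / 100) × (33 - 0) = 8.6°N.

8.6°N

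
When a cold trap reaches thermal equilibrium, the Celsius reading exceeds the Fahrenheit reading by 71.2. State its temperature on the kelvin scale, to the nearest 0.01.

Let x be the Celsius reading; then the Fahrenheit reading is 1.8·x + 32.
(1.8·x + 32) - x = -71.2  ⇒  (0.8)·x = -103.2  ⇒  x = -129.0000°C.
In kelvin: -129.0000 + 273.15 = 144.15 K.

144.15 K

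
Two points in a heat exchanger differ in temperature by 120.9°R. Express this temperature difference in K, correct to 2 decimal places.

For a temperature interval the offset drops out; only the factor 5/9 applies.
120.9 × 5/9 = 67.17.

67.17 K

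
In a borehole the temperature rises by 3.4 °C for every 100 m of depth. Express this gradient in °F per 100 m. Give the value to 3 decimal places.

6.120 °F/100 m

The quantity depends on a temperature interval, so only the ratio of degree sizes applies; the offset between the scales is irrelevant.
A change of 1°C is a change of 1.8°F, so 3.4 × 1.8 = 6.120.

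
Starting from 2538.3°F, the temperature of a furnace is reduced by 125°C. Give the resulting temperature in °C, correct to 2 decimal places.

1267.39°C

Initial temperature in Celsius: (2538.3 - 32) × 5/9 = 1392.3889°C.
Final Celsius temperature: 1392.3889 - 125.0000 = 1267.3889°C.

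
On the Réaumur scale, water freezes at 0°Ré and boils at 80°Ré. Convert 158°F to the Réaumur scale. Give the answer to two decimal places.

First in Celsius: (158 - 32) × 5/9 = 70.0000°C.
Linearly onto the Réaumur scale: 0 + (70.0000 / 100) × (80 - 0) = 56.00°Ré.

56.00°Ré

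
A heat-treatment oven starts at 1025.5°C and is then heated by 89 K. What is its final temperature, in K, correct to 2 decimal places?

The 89 K change is an interval; Kelvin and Celsius degrees are the same size, so ΔC = +89°C.
Final Celsius temperature: 1025.5000 + 89.0000 = 1114.5000°C.
In kelvin: 1114.5000 + 273.15 = 1387.65 K.

1387.65 K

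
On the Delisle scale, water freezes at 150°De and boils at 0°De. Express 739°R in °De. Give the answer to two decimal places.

First in Celsius: (739 - 491.67) × 5/9 = 137.4056°C.
Linearly onto the Delisle scale: 150 + (137.4056 / 100) × (0 - 150) = -56.11°De.

-56.11°De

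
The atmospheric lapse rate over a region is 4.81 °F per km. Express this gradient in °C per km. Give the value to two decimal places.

2.67 °C/km

Since only a temperature interval is involved, the additive offset between the scales drops out.
A change of 1°F is a change of 5/9°C, so 4.81 × 5/9 = 2.67.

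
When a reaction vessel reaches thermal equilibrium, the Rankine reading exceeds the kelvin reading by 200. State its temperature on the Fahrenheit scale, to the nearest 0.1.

Let x be the kelvin reading; then the Rankine reading is 1.8·x.
(1.8·x) - x = 200  ⇒  (0.8)·x = 200  ⇒  x = 250.0000 K.
In Celsius: 250 - 273.15 = -23.1500°C.
In Fahrenheit: -23.1500 × 1.8 + 32 = -9.7°F.

-9.7°F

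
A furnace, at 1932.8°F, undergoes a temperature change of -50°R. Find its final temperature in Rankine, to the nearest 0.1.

Initial temperature in Celsius: (1932.8 - 32) × 5/9 = 1056.0000°C.
The 50°R change is an interval, so only the factor 5/9 applies: -50 × 5/9 = -27.7778°C.
Final Celsius temperature: 1056.0000 - 27.7778 = 1028.2222°C.
In Rankine: 1028.2222 × 1.8 + 491.67 = 2342.5°R.

2342.5°R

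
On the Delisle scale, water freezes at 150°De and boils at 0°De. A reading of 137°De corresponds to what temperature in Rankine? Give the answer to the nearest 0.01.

Linear interpolation between the fixed points: C = (137 - 150) × 100 / (0 - 150) = 8.6667°C.
Then 8.6667 × 1.8 + 491.67 = 507.27°R.

507.27°R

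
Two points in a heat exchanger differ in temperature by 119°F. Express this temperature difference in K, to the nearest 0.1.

Only the scale ratio 5/9 matters for a change in temperature.
119 × 5/9 = 66.1.

66.1 K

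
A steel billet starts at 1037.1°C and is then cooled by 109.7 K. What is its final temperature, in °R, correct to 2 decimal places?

The 109.7 K change is an interval; Kelvin and Celsius degrees are the same size, so ΔC = -109.7°C.
Final Celsius temperature: 1037.1000 - 109.7000 = 927.4000°C.
In Rankine: 927.4000 × 1.8 + 491.67 = 2160.99°R.

2160.99°R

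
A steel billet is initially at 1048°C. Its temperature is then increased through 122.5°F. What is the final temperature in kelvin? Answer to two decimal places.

The 122.5°F change is an interval, so only the factor 5/9 applies: +122.5 × 5/9 = +68.0556°C.
Final Celsius temperature: 1048.0000 + 68.0556 = 1116.0556°C.
In kelvin: 1116.0556 + 273.15 = 1389.21 K.

1389.21 K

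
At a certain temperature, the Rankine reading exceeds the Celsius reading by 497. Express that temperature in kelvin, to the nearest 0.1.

279.8 K

Let x be the Celsius reading; then the Rankine reading is 1.8·x + 491.67.
(1.8·x + 491.67) - x = 497  ⇒  (0.8)·x = 5.33  ⇒  x = 6.6625°C.
In kelvin: 6.6625 + 273.15 = 279.8 K.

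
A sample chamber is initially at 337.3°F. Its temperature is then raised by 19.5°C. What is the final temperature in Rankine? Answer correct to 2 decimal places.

Initial temperature in Celsius: (337.3 - 32) × 5/9 = 169.6111°C.
Final Celsius temperature: 169.6111 + 19.5000 = 189.1111°C.
In Rankine: 189.1111 × 1.8 + 491.67 = 832.07°R.

832.07°R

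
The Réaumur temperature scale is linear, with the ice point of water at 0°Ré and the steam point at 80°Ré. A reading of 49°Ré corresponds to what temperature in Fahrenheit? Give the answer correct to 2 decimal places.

142.25°F

Linear interpolation between the fixed points: C = (49 - 0) × 100 / (80 - 0) = 61.2500°C.
Then 61.2500 × 1.8 + 32 = 142.25°F.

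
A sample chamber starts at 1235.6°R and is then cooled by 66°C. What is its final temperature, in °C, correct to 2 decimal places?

347.29°C

Initial temperature in Celsius: (1235.6 - 491.67) × 5/9 = 413.2944°C.
Final Celsius temperature: 413.2944 - 66.0000 = 347.2944°C.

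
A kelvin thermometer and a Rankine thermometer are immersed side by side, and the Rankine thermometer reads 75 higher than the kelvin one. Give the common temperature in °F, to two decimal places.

-290.92°F

Let x be the kelvin reading; then the Rankine reading is 1.8·x.
(1.8·x) - x = 75  ⇒  (0.8)·x = 75  ⇒  x = 93.7500 K.
In Celsius: 93.75 - 273.15 = -179.4000°C.
In Fahrenheit: -179.4000 × 1.8 + 32 = -290.92°F.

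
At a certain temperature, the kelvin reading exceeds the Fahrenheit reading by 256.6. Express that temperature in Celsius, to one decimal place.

Let x be the kelvin reading; then the Fahrenheit reading is 1.8·x - 459.67.
(1.8·x - 459.67) - x = -256.6  ⇒  (0.8)·x = 203.07  ⇒  x = 253.8375 K.
In Celsius: 253.8375 - 273.15 = -19.3°C.

-19.3°C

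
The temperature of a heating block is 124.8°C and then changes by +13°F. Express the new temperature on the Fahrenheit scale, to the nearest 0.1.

The 13°F change is an interval, so only the factor 5/9 applies: +13 × 5/9 = +7.2222°C.
Final Celsius temperature: 124.8000 + 7.2222 = 132.0222°C.
In Fahrenheit: 132.0222 × 1.8 + 32 = 269.6°F.

269.6°F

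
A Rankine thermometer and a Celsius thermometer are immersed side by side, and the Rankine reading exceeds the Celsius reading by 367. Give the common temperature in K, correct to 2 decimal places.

Let x be the Rankine reading; then the Celsius reading is 5/9·x - 273.15.
(5/9·x - 273.15) - x = -367  ⇒  (-4/9)·x = -93.85  ⇒  x = 211.1625°R.
In Celsius: (211.1625 - 491.67) × 5/9 = -155.8375°C.
In kelvin: -155.8375 + 273.15 = 117.31 K.

117.31 K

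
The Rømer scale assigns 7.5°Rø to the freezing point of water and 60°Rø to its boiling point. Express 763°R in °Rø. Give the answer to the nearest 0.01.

86.64°Rø

First in Celsius: (763 - 491.67) × 5/9 = 150.7389°C.
Linearly onto the Rømer scale: 7.5 + (150.7389 / 100) × (60 - 7.5) = 86.64°Rø.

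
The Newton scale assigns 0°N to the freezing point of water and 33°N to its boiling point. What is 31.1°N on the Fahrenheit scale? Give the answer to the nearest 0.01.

201.64°F

Linear interpolation between the fixed points: C = (31.1 - 0) × 100 / (33 - 0) = 94.2424°C.
Then 94.2424 × 1.8 + 32 = 201.64°F.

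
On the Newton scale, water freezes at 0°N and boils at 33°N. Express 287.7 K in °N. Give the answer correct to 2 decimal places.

First in Celsius: 287.7 - 273.15 = 14.5500°C.
Linearly onto the Newton scale: 0 + (14.5500 / 100) × (33 - 0) = 4.80°N.

4.80°N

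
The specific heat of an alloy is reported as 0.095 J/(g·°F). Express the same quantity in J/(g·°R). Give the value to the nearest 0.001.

0.095 J/(g·°R)

The quantity depends on a temperature interval, so only the ratio of degree sizes applies; the offset between the scales is irrelevant.
A change of 1°R is a change of 1°F, so per °R the value is 0.095 × 1 = 0.095.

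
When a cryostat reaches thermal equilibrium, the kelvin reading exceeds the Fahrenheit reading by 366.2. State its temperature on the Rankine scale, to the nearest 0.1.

Let x be the kelvin reading; then the Fahrenheit reading is 1.8·x - 459.67.
(1.8·x - 459.67) - x = -366.2  ⇒  (0.8)·x = 93.47  ⇒  x = 116.8375 K.
In Celsius: 116.8375 - 273.15 = -156.3125°C.
In Rankine: -156.3125 × 1.8 + 491.67 = 210.3°R.

210.3°R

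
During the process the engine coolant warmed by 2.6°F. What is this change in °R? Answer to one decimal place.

Fahrenheit and Rankine degrees are the same size, so the interval is unchanged: 2.6.

2.6°R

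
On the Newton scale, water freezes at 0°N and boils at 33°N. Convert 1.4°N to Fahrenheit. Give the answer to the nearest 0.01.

39.64°F

Linear interpolation between the fixed points: C = (1.4 - 0) × 100 / (33 - 0) = 4.2424°C.
Then 4.2424 × 1.8 + 32 = 39.64°F.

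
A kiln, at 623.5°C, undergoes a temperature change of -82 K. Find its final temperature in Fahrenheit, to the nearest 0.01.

The 82 K change is an interval; Kelvin and Celsius degrees are the same size, so ΔC = -82°C.
Final Celsius temperature: 623.5000 - 82.0000 = 541.5000°C.
In Fahrenheit: 541.5000 × 1.8 + 32 = 1006.70°F.

1006.70°F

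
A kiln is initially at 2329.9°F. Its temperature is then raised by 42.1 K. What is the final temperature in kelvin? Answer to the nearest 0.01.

Initial temperature in Celsius: (2329.9 - 32) × 5/9 = 1276.6111°C.
The 42.1 K change is an interval; Kelvin and Celsius degrees are the same size, so ΔC = +42.1°C.
Final Celsius temperature: 1276.6111 + 42.1000 = 1318.7111°C.
In kelvin: 1318.7111 + 273.15 = 1591.86 K.

1591.86 K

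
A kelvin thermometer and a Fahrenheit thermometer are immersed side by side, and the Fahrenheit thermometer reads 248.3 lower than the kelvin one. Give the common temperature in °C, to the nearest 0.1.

Let x be the kelvin reading; then the Fahrenheit reading is 1.8·x - 459.67.
(1.8·x - 459.67) - x = -248.3  ⇒  (0.8)·x = 211.37  ⇒  x = 264.2125 K.
In Celsius: 264.2125 - 273.15 = -8.9°C.

-8.9°C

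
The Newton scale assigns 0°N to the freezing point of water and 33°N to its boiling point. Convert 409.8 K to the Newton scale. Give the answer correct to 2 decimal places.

45.09°N

First in Celsius: 409.8 - 273.15 = 136.6500°C.
Linearly onto the Newton scale: 0 + (136.6500 / 100) × (33 - 0) = 45.09°N.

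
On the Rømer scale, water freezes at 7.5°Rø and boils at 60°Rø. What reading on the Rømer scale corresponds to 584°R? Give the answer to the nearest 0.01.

First in Celsius: (584 - 491.67) × 5/9 = 51.2944°C.
Linearly onto the Rømer scale: 7.5 + (51.2944 / 100) × (60 - 7.5) = 34.43°Rø.

34.43°Rø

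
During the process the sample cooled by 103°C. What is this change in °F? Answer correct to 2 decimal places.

Only the scale ratio 1.8 matters for a change in temperature.
103 × 1.8 = 185.40.

185.40°F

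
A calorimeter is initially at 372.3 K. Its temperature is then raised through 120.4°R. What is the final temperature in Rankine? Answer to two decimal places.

790.54°R

Initial temperature in Celsius: 372.3 - 273.15 = 99.1500°C.
The 120.4°R change is an interval, so only the factor 5/9 applies: +120.4 × 5/9 = +66.8889°C.
Final Celsius temperature: 99.1500 + 66.8889 = 166.0389°C.
In Rankine: 166.0389 × 1.8 + 491.67 = 790.54°R.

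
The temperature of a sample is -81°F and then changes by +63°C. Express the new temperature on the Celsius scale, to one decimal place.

Initial temperature in Celsius: (-81 - 32) × 5/9 = -62.7778°C.
Final Celsius temperature: -62.7778 + 63.0000 = 0.2222°C.

0.2°C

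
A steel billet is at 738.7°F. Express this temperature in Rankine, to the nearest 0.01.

1198.37°R

In Celsius: (738.7 - 32) × 5/9 = 392.6111°C.
In Rankine: 392.6111 × 1.8 + 491.67 = 1198.37°R.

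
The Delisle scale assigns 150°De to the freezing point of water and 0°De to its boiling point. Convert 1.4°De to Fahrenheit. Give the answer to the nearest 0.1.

210.3°F

Linear interpolation between the fixed points: C = (1.4 - 150) × 100 / (0 - 150) = 99.0667°C.
Then 99.0667 × 1.8 + 32 = 210.3°F.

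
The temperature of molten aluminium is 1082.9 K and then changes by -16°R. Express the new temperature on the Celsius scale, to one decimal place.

Initial temperature in Celsius: 1082.9 - 273.15 = 809.7500°C.
The 16°R change is an interval, so only the factor 5/9 applies: -16 × 5/9 = -8.8889°C.
Final Celsius temperature: 809.7500 - 8.8889 = 800.8611°C.

800.9°C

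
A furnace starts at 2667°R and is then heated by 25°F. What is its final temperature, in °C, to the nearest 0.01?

Initial temperature in Celsius: (2667 - 491.67) × 5/9 = 1208.5167°C.
The 25°F change is an interval, so only the factor 5/9 applies: +25 × 5/9 = +13.8889°C.
Final Celsius temperature: 1208.5167 + 13.8889 = 1222.4056°C.

1222.41°C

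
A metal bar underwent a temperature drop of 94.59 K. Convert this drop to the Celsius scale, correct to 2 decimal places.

Kelvin and Celsius degrees are the same size, so the interval is unchanged: 94.59.

94.59°C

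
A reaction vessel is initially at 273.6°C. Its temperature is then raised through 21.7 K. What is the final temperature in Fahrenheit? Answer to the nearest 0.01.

The 21.7 K change is an interval; Kelvin and Celsius degrees are the same size, so ΔC = +21.7°C.
Final Celsius temperature: 273.6000 + 21.7000 = 295.3000°C.
In Fahrenheit: 295.3000 × 1.8 + 32 = 563.54°F.

563.54°F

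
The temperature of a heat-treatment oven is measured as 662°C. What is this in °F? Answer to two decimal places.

In Fahrenheit: 662.0000 × 1.8 + 32 = 1223.60°F.

1223.60°F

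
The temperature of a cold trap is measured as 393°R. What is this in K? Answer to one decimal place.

In Celsius: (393 - 491.67) × 5/9 = -54.8167°C.
In kelvin: -54.8167 + 273.15 = 218.3 K.

218.3 K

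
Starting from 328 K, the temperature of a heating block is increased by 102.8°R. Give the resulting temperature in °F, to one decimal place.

Initial temperature in Celsius: 328 - 273.15 = 54.8500°C.
The 102.8°R change is an interval, so only the factor 5/9 applies: +102.8 × 5/9 = +57.1111°C.
Final Celsius temperature: 54.8500 + 57.1111 = 111.9611°C.
In Fahrenheit: 111.9611 × 1.8 + 32 = 233.5°F.

233.5°F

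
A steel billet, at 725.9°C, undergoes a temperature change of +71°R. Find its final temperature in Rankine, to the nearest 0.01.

The 71°R change is an interval, so only the factor 5/9 applies: +71 × 5/9 = +39.4444°C.
Final Celsius temperature: 725.9000 + 39.4444 = 765.3444°C.
In Rankine: 765.3444 × 1.8 + 491.67 = 1869.29°R.

1869.29°R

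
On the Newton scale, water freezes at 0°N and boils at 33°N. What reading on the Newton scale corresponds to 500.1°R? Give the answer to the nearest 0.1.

1.5°N

First in Celsius: (500.1 - 491.67) × 5/9 = 4.6833°C.
Linearly onto the Newton scale: 0 + (4.6833 / 100) × (33 - 0) = 1.5°N.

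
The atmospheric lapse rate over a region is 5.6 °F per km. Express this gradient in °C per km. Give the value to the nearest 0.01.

3.11 °C/km

Since only a temperature interval is involved, the additive offset between the scales drops out.
A change of 1°F is a change of 5/9°C, so 5.6 × 5/9 = 3.11.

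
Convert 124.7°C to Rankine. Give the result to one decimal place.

In Rankine: 124.7000 × 1.8 + 491.67 = 716.1°R.

716.1°R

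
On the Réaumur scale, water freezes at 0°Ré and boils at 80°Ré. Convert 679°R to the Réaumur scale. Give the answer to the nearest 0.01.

First in Celsius: (679 - 491.67) × 5/9 = 104.0722°C.
Linearly onto the Réaumur scale: 0 + (104.0722 / 100) × (80 - 0) = 83.26°Ré.

83.26°Ré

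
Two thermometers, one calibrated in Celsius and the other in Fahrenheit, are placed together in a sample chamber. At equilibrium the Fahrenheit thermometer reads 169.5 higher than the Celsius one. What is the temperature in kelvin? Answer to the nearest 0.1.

445.0 K

Let x be the Celsius reading; then the Fahrenheit reading is 1.8·x + 32.
(1.8·x + 32) - x = 169.5  ⇒  (0.8)·x = 137.5  ⇒  x = 171.8750°C.
In kelvin: 171.8750 + 273.15 = 445.0 K.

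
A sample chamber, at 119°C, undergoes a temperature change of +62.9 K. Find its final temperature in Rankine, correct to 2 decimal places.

The 62.9 K change is an interval; Kelvin and Celsius degrees are the same size, so ΔC = +62.9°C.
Final Celsius temperature: 119.0000 + 62.9000 = 181.9000°C.
In Rankine: 181.9000 × 1.8 + 491.67 = 819.09°R.

819.09°R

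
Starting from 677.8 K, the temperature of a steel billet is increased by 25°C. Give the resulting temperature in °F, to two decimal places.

805.37°F

Initial temperature in Celsius: 677.8 - 273.15 = 404.6500°C.
Final Celsius temperature: 404.6500 + 25.0000 = 429.6500°C.
In Fahrenheit: 429.6500 × 1.8 + 32 = 805.37°F.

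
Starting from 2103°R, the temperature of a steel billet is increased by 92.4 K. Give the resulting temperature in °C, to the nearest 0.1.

Initial temperature in Celsius: (2103 - 491.67) × 5/9 = 895.1833°C.
The 92.4 K change is an interval; Kelvin and Celsius degrees are the same size, so ΔC = +92.4°C.
Final Celsius temperature: 895.1833 + 92.4000 = 987.5833°C.

987.6°C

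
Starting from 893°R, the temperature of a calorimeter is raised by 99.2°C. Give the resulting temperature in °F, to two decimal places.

Initial temperature in Celsius: (893 - 491.67) × 5/9 = 222.9611°C.
Final Celsius temperature: 222.9611 + 99.2000 = 322.1611°C.
In Fahrenheit: 322.1611 × 1.8 + 32 = 611.89°F.

611.89°F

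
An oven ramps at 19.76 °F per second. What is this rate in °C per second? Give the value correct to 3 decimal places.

10.978 °C/second

The quantity depends on a temperature interval, so only the ratio of degree sizes applies; the offset between the scales is irrelevant.
A change of 1°F is a change of 5/9°C, so 19.76 × 5/9 = 10.978.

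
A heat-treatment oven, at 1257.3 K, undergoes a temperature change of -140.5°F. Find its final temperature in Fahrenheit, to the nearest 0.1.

Initial temperature in Celsius: 1257.3 - 273.15 = 984.1500°C.
The 140.5°F change is an interval, so only the factor 5/9 applies: -140.5 × 5/9 = -78.0556°C.
Final Celsius temperature: 984.1500 - 78.0556 = 906.0944°C.
In Fahrenheit: 906.0944 × 1.8 + 32 = 1663.0°F.

1663.0°F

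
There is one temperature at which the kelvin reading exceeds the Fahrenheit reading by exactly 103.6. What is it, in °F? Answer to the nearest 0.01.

Let F be the Fahrenheit reading. The kelvin reading is K = 5/9·F + 255.372.
Require K - F = 103.6: (-4/9)·F + 255.372 = 103.6.
F = (103.6 - 255.372) / (-4/9) = 341.49.

341.49°F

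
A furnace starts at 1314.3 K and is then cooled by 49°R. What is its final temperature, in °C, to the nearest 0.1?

1013.9°C

Initial temperature in Celsius: 1314.3 - 273.15 = 1041.1500°C.
The 49°R change is an interval, so only the factor 5/9 applies: -49 × 5/9 = -27.2222°C.
Final Celsius temperature: 1041.1500 - 27.2222 = 1013.9278°C.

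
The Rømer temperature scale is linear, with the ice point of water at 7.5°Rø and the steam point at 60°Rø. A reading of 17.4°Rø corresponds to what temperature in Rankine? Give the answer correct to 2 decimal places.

Linear interpolation between the fixed points: C = (17.4 - 7.5) × 100 / (60 - 7.5) = 18.8571°C.
Then 18.8571 × 1.8 + 491.67 = 525.61°R.

525.61°R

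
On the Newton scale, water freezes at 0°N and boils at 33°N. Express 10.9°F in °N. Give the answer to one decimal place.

First in Celsius: (10.9 - 32) × 5/9 = -11.7222°C.
Linearly onto the Newton scale: 0 + (-11.7222 / 100) × (33 - 0) = -3.9°N.

-3.9°N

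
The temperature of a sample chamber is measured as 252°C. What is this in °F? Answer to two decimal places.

In Fahrenheit: 252.0000 × 1.8 + 32 = 485.60°F.

485.60°F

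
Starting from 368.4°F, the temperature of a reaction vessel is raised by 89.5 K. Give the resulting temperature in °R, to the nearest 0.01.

989.17°R

Initial temperature in Celsius: (368.4 - 32) × 5/9 = 186.8889°C.
The 89.5 K change is an interval; Kelvin and Celsius degrees are the same size, so ΔC = +89.5°C.
Final Celsius temperature: 186.8889 + 89.5000 = 276.3889°C.
In Rankine: 276.3889 × 1.8 + 491.67 = 989.17°R.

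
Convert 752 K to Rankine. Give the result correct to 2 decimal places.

1353.60°R

In Celsius: 752 - 273.15 = 478.8500°C.
In Rankine: 478.8500 × 1.8 + 491.67 = 1353.60°R.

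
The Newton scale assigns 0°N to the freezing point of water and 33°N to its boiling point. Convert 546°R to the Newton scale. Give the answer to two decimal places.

9.96°N

First in Celsius: (546 - 491.67) × 5/9 = 30.1833°C.
Linearly onto the Newton scale: 0 + (30.1833 / 100) × (33 - 0) = 9.96°N.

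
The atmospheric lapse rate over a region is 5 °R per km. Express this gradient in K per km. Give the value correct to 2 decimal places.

2.78 K/km

Since only a temperature interval is involved, the additive offset between the scales drops out.
A change of 1°R is a change of 5/9 K, so 5 × 5/9 = 2.78.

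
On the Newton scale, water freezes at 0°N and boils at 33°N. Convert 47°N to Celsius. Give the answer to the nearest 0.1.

Linear interpolation between the fixed points: C = (47 - 0) × 100 / (33 - 0) = 142.4242°C.

142.4°C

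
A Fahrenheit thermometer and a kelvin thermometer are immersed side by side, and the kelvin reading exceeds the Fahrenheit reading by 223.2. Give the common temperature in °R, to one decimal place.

532.1°R

Let x be the Fahrenheit reading; then the kelvin reading is 5/9·x + 255.372.
(5/9·x + 255.372) - x = 223.2  ⇒  (-4/9)·x = -32.1722  ⇒  x = 72.3875°F.
In Celsius: (72.3875 - 32) × 5/9 = 22.4375°C.
In Rankine: 22.4375 × 1.8 + 491.67 = 532.1°R.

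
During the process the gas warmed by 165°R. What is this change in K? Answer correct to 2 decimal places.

For a temperature interval the offset drops out; only the factor 5/9 applies.
165 × 5/9 = 91.67.

91.67 K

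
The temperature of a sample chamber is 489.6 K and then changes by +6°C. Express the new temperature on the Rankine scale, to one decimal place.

892.1°R

Initial temperature in Celsius: 489.6 - 273.15 = 216.4500°C.
Final Celsius temperature: 216.4500 + 6.0000 = 222.4500°C.
In Rankine: 222.4500 × 1.8 + 491.67 = 892.1°R.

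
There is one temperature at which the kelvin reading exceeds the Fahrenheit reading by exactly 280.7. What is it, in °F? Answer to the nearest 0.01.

-56.99°F

Let F be the Fahrenheit reading. The kelvin reading is K = 5/9·F + 255.372.
Require K - F = 280.7: (-4/9)·F + 255.372 = 280.7.
F = (280.7 - 255.372) / (-4/9) = -56.99.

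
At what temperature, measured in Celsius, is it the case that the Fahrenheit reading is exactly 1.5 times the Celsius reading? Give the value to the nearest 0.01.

-106.67°C

Let C be the Celsius reading. The Fahrenheit reading is F = 1.8·C + 32.
Require F = 1.5·C: 1.8·C + 32 = 1.5·C.
(0.3)·C = -32  ⇒  C = -106.67.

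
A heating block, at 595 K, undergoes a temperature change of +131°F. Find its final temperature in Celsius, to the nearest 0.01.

394.63°C

Initial temperature in Celsius: 595 - 273.15 = 321.8500°C.
The 131°F change is an interval, so only the factor 5/9 applies: +131 × 5/9 = +72.7778°C.
Final Celsius temperature: 321.8500 + 72.7778 = 394.6278°C.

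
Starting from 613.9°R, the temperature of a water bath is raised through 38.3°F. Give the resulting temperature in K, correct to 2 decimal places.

Initial temperature in Celsius: (613.9 - 491.67) × 5/9 = 67.9056°C.
The 38.3°F change is an interval, so only the factor 5/9 applies: +38.3 × 5/9 = +21.2778°C.
Final Celsius temperature: 67.9056 + 21.2778 = 89.1833°C.
In kelvin: 89.1833 + 273.15 = 362.33 K.

362.33 K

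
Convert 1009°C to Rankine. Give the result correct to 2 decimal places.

2307.87°R

In Rankine: 1009.0000 × 1.8 + 491.67 = 2307.87°R.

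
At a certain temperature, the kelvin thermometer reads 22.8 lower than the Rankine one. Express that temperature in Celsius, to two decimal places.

Let x be the Rankine reading; then the kelvin reading is 5/9·x.
(5/9·x) - x = -22.8  ⇒  (-4/9)·x = -22.8  ⇒  x = 51.3000°R.
In Celsius: (51.3 - 491.67) × 5/9 = -244.65°C.

-244.65°C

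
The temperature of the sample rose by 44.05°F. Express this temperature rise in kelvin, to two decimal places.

For a temperature interval the offset drops out; only the factor 5/9 applies.
44.05 × 5/9 = 24.47.

24.47 K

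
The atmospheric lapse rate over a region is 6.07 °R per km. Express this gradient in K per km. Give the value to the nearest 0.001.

3.372 K/km

Since only a temperature interval is involved, the additive offset between the scales drops out.
A change of 1°R is a change of 5/9 K, so 6.07 × 5/9 = 3.372.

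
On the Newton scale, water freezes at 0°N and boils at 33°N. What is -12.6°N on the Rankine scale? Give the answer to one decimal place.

422.9°R

Linear interpolation between the fixed points: C = (-12.6 - 0) × 100 / (33 - 0) = -38.1818°C.
Then -38.1818 × 1.8 + 491.67 = 422.9°R.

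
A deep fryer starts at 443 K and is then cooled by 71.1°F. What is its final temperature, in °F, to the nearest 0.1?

Initial temperature in Celsius: 443 - 273.15 = 169.8500°C.
The 71.1°F change is an interval, so only the factor 5/9 applies: -71.1 × 5/9 = -39.5000°C.
Final Celsius temperature: 169.8500 - 39.5000 = 130.3500°C.
In Fahrenheit: 130.3500 × 1.8 + 32 = 266.6°F.

266.6°F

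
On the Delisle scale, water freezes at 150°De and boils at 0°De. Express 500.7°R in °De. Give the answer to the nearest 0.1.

First in Celsius: (500.7 - 491.67) × 5/9 = 5.0167°C.
Linearly onto the Delisle scale: 150 + (5.0167 / 100) × (0 - 150) = 142.5°De.

142.5°De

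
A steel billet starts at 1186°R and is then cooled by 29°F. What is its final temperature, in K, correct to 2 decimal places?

Initial temperature in Celsius: (1186 - 491.67) × 5/9 = 385.7389°C.
The 29°F change is an interval, so only the factor 5/9 applies: -29 × 5/9 = -16.1111°C.
Final Celsius temperature: 385.7389 - 16.1111 = 369.6278°C.
In kelvin: 369.6278 + 273.15 = 642.78 K.

642.78 K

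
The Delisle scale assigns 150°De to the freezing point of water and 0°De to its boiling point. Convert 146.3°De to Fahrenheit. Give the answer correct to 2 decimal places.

36.44°F

Linear interpolation between the fixed points: C = (146.3 - 150) × 100 / (0 - 150) = 2.4667°C.
Then 2.4667 × 1.8 + 32 = 36.44°F.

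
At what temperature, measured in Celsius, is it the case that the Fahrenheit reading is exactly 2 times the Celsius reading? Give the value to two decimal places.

160.00°C

Let C be the Celsius reading. The Fahrenheit reading is F = 1.8·C + 32.
Require F = 2·C: 1.8·C + 32 = 2·C.
(-0.2)·C = -32  ⇒  C = 160.00.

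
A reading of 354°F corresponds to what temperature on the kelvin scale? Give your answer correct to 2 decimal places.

452.04 K

In Celsius: (354 - 32) × 5/9 = 178.8889°C.
In kelvin: 178.8889 + 273.15 = 452.04 K.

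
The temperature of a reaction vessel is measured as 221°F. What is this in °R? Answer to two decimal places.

In Celsius: (221 - 32) × 5/9 = 105.0000°C.
In Rankine: 105.0000 × 1.8 + 491.67 = 680.67°R.

680.67°R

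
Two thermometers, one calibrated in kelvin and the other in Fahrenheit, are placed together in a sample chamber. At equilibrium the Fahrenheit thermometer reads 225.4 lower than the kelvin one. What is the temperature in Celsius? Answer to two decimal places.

Let x be the kelvin reading; then the Fahrenheit reading is 1.8·x - 459.67.
(1.8·x - 459.67) - x = -225.4  ⇒  (0.8)·x = 234.27  ⇒  x = 292.8375 K.
In Celsius: 292.8375 - 273.15 = 19.69°C.

19.69°C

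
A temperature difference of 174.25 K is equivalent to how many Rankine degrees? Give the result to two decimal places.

313.65°R

Only the scale ratio 1.8 matters for a change in temperature.
174.25 × 1.8 = 313.65.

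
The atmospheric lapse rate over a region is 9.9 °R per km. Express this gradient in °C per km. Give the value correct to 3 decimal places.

The quantity depends on a temperature interval, so only the ratio of degree sizes applies; the offset between the scales is irrelevant.
A change of 1°R is a change of 5/9°C, so 9.9 × 5/9 = 5.500.

5.500 °C/km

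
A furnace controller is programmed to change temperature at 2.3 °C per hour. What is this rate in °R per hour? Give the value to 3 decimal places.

4.140 °R/hour

Since only a temperature interval is involved, the additive offset between the scales drops out.
A change of 1°C is a change of 1.8°R, so 2.3 × 1.8 = 4.140.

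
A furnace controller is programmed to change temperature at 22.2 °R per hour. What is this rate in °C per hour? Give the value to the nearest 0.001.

12.333 °C/hour

The quantity depends on a temperature interval, so only the ratio of degree sizes applies; the offset between the scales is irrelevant.
A change of 1°R is a change of 5/9°C, so 22.2 × 5/9 = 12.333.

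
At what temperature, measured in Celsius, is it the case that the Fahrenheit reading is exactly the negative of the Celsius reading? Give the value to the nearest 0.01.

Let C be the Celsius reading. The Fahrenheit reading is F = 1.8·C + 32.
Require F = -1·C: 1.8·C + 32 = -1·C.
(2.8)·C = -32  ⇒  C = -11.43.

-11.43°C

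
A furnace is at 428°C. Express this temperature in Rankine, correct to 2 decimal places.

1262.07°R

In Rankine: 428.0000 × 1.8 + 491.67 = 1262.07°R.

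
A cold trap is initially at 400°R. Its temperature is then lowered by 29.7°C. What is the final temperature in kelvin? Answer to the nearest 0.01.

Initial temperature in Celsius: (400 - 491.67) × 5/9 = -50.9278°C.
Final Celsius temperature: -50.9278 - 29.7000 = -80.6278°C.
In kelvin: -80.6278 + 273.15 = 192.52 K.

192.52 K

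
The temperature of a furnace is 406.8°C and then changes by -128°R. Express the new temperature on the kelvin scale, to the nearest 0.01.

The 128°R change is an interval, so only the factor 5/9 applies: -128 × 5/9 = -71.1111°C.
Final Celsius temperature: 406.8000 - 71.1111 = 335.6889°C.
In kelvin: 335.6889 + 273.15 = 608.84 K.

608.84 K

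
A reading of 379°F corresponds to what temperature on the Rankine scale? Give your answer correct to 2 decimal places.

838.67°R

In Celsius: (379 - 32) × 5/9 = 192.7778°C.
In Rankine: 192.7778 × 1.8 + 491.67 = 838.67°R.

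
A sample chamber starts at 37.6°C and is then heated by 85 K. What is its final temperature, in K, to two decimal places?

395.75 K

The 85 K change is an interval; Kelvin and Celsius degrees are the same size, so ΔC = +85°C.
Final Celsius temperature: 37.6000 + 85.0000 = 122.6000°C.
In kelvin: 122.6000 + 273.15 = 395.75 K.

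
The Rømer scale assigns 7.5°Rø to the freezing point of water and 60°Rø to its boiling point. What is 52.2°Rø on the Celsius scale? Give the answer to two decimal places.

85.14°C

Linear interpolation between the fixed points: C = (52.2 - 7.5) × 100 / (60 - 7.5) = 85.1429°C.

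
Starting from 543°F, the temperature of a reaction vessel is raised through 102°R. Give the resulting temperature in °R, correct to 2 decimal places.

1104.67°R

Initial temperature in Celsius: (543 - 32) × 5/9 = 283.8889°C.
The 102°R change is an interval, so only the factor 5/9 applies: +102 × 5/9 = +56.6667°C.
Final Celsius temperature: 283.8889 + 56.6667 = 340.5556°C.
In Rankine: 340.5556 × 1.8 + 491.67 = 1104.67°R.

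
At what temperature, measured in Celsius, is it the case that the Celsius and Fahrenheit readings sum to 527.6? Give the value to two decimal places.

177.00°C

Let C be the Celsius reading. The Fahrenheit reading is F = 1.8·C + 32.
Require C + F = 527.6: (2.8)·C + 32 = 527.6.
C = (527.6 - 32) / (2.8) = 177.00.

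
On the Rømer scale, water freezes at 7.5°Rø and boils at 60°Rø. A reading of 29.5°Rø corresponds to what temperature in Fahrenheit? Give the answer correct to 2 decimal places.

Linear interpolation between the fixed points: C = (29.5 - 7.5) × 100 / (60 - 7.5) = 41.9048°C.
Then 41.9048 × 1.8 + 32 = 107.43°F.

107.43°F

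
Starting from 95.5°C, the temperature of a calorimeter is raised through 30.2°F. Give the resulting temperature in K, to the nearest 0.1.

The 30.2°F change is an interval, so only the factor 5/9 applies: +30.2 × 5/9 = +16.7778°C.
Final Celsius temperature: 95.5000 + 16.7778 = 112.2778°C.
In kelvin: 112.2778 + 273.15 = 385.4 K.

385.4 K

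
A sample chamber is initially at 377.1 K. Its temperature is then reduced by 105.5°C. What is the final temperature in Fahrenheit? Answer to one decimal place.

Initial temperature in Celsius: 377.1 - 273.15 = 103.9500°C.
Final Celsius temperature: 103.9500 - 105.5000 = -1.5500°C.
In Fahrenheit: -1.5500 × 1.8 + 32 = 29.2°F.

29.2°F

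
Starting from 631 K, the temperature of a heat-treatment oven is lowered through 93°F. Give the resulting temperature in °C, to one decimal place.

306.2°C

Initial temperature in Celsius: 631 - 273.15 = 357.8500°C.
The 93°F change is an interval, so only the factor 5/9 applies: -93 × 5/9 = -51.6667°C.
Final Celsius temperature: 357.8500 - 51.6667 = 306.1833°C.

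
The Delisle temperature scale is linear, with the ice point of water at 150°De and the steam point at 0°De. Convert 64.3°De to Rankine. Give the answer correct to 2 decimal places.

594.51°R

Linear interpolation between the fixed points: C = (64.3 - 150) × 100 / (0 - 150) = 57.1333°C.
Then 57.1333 × 1.8 + 491.67 = 594.51°R.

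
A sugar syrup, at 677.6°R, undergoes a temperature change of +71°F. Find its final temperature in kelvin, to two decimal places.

415.89 K

Initial temperature in Celsius: (677.6 - 491.67) × 5/9 = 103.2944°C.
The 71°F change is an interval, so only the factor 5/9 applies: +71 × 5/9 = +39.4444°C.
Final Celsius temperature: 103.2944 + 39.4444 = 142.7389°C.
In kelvin: 142.7389 + 273.15 = 415.89 K.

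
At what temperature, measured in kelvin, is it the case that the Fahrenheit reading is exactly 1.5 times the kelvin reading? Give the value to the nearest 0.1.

Let K be the kelvin reading. The Fahrenheit reading is F = 1.8·K - 459.67.
Require F = 1.5·K: 1.8·K - 459.67 = 1.5·K.
(0.3)·K = 459.67  ⇒  K = 1532.2.

1532.2 K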